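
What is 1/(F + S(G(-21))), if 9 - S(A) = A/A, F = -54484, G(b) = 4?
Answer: -1/54476 ≈ -1.8357e-5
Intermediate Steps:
S(A) = 8 (S(A) = 9 - A/A = 9 - 1*1 = 9 - 1 = 8)
1/(F + S(G(-21))) = 1/(-54484 + 8) = 1/(-54476) = -1/54476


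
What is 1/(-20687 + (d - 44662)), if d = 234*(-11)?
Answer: -1/67923 ≈ -1.4723e-5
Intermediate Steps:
d = -2574
1/(-20687 + (d - 44662)) = 1/(-20687 + (-2574 - 44662)) = 1/(-20687 - 47236) = 1/(-67923) = -1/67923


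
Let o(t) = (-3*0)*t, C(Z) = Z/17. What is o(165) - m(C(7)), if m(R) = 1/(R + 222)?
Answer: -17/3781 ≈ -0.0044962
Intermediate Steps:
C(Z) = Z/17 (C(Z) = Z*(1/17) = Z/17)
o(t) = 0 (o(t) = 0*t = 0)
m(R) = 1/(222 + R)
o(165) - m(C(7)) = 0 - 1/(222 + (1/17)*7) = 0 - 1/(222 + 7/17) = 0 - 1/3781/17 = 0 - 1*17/3781 = 0 - 17/3781 = -17/3781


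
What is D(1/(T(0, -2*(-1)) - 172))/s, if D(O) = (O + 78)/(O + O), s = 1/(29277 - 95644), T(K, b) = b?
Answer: 879960053/2 ≈ 4.3998e+8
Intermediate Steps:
s = -1/66367 (s = 1/(-66367) = -1/66367 ≈ -1.5068e-5)
D(O) = (78 + O)/(2*O) (D(O) = (78 + O)/((2*O)) = (78 + O)*(1/(2*O)) = (78 + O)/(2*O))
D(1/(T(0, -2*(-1)) - 172))/s = ((78 + 1/(-2*(-1) - 172))/(2*(1/(-2*(-1) - 172))))/(-1/66367) = ((78 + 1/(2 - 172))/(2*(1/(2 - 172))))*(-66367) = ((78 + 1/(-170))/(2*(1/(-170))))*(-66367) = ((78 - 1/170)/(2*(-1/170)))*(-66367) = ((1/2)*(-170)*(13259/170))*(-66367) = -13259/2*(-66367) = 879960053/2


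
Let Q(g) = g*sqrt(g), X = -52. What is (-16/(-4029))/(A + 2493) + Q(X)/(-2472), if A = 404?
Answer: 16/11672013 + 13*I*sqrt(13)/309 ≈ 1.3708e-6 + 0.15169*I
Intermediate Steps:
Q(g) = g**(3/2)
(-16/(-4029))/(A + 2493) + Q(X)/(-2472) = (-16/(-4029))/(404 + 2493) + (-52)**(3/2)/(-2472) = -16*(-1/4029)/2897 - 104*I*sqrt(13)*(-1/2472) = (16/4029)*(1/2897) + 13*I*sqrt(13)/309 = 16/11672013 + 13*I*sqrt(13)/309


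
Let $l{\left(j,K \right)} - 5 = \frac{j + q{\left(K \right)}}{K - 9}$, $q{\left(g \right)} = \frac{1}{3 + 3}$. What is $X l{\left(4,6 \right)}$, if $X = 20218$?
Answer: $\frac{657085}{9} \approx 73010.0$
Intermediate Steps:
$q{\left(g \right)} = \frac{1}{6}$
$l{\left(j,K \right)} = 5 + \frac{\frac{1}{6} + j}{-9 + K}$ ($l{\left(j,K \right)} = 5 + \frac{j + \frac{1}{6}}{K - 9} = 5 + \frac{\frac{1}{6} + j}{-9 + K}$)
$X l{\left(4,6 \right)} = 20218 \frac{- \frac{269}{6} + 4 + 5 \cdot 6}{-9 + 6} = 20218 \frac{- \frac{269}{6} + 4 + 30}{-3} = 20218 \left(\left(- \frac{1}{3}\right) \left(- \frac{65}{6}\right)\right) = 20218 \cdot \frac{65}{18} = \frac{657085}{9}$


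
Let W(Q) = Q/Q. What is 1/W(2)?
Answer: 1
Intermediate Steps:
W(Q) = 1
1/W(2) = 1/1 = 1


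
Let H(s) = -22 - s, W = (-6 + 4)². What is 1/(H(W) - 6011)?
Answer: -1/6037 ≈ -0.00016565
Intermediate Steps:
W = 4 (W = (-2)² = 4)
1/(H(W) - 6011) = 1/((-22 - 1*4) - 6011) = 1/((-22 - 4) - 6011) = 1/(-26 - 6011) = 1/(-6037) = -1/6037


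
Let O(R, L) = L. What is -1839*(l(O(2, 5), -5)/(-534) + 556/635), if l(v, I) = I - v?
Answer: -92947351/56515 ≈ -1644.6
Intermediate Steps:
-1839*(l(O(2, 5), -5)/(-534) + 556/635) = -1839*((-5 - 1*5)/(-534) + 556/635) = -1839*((-5 - 5)*(-1/534) + 556*(1/635)) = -1839*(-10*(-1/534) + 556/635) = -1839*(5/267 + 556/635) = -1839*151627/169545 = -92947351/56515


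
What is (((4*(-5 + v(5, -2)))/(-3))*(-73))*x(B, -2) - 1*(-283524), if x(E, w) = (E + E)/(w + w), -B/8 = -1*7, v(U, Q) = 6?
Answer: 842396/3 ≈ 2.8080e+5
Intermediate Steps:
B = 56 (B = -(-8)*7 = -8*(-7) = 56)
x(E, w) = E/w (x(E, w) = (2*E)/((2*w)) = (2*E)*(1/(2*w)) = E/w)
(((4*(-5 + v(5, -2)))/(-3))*(-73))*x(B, -2) - 1*(-283524) = (((4*(-5 + 6))/(-3))*(-73))*(56/(-2)) - 1*(-283524) = (((4*1)*(-⅓))*(-73))*(56*(-½)) + 283524 = ((4*(-⅓))*(-73))*(-28) + 283524 = -4/3*(-73)*(-28) + 283524 = (292/3)*(-28) + 283524 = -8176/3 + 283524 = 842396/3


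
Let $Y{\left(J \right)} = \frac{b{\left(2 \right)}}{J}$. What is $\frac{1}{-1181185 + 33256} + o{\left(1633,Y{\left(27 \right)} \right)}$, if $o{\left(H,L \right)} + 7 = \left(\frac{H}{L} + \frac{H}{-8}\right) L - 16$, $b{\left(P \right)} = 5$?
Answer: $\frac{129943649513}{82650888} \approx 1572.2$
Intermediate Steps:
$Y{\left(J \right)} = \frac{5}{J}$
$o{\left(H,L \right)} = -23 + L \left(- \frac{H}{8} + \frac{H}{L}\right)$ ($o{\left(H,L \right)} = -7 + \left(\left(\frac{H}{L} + \frac{H}{-8}\right) L - 16\right) = -7 + \left(\left(\frac{H}{L} + H \left(- \frac{1}{8}\right)\right) L - 16\right) = -7 + \left(\left(\frac{H}{L} - \frac{H}{8}\right) L - 16\right) = -7 + \left(\left(- \frac{H}{8} + \frac{H}{L}\right) L - 16\right) = -7 + \left(L \left(- \frac{H}{8} + \frac{H}{L}\right) - 16\right) = -7 + \left(-16 + L \left(- \frac{H}{8} + \frac{H}{L}\right)\right) = -23 + L \left(- \frac{H}{8} + \frac{H}{L}\right)$)
$\frac{1}{-1181185 + 33256} + o{\left(1633,Y{\left(27 \right)} \right)} = \frac{1}{-1181185 + 33256} - \left(-1610 + \frac{1633}{8} \cdot 5 \cdot \frac{1}{27}\right) = \frac{1}{-1147929} - \left(-1610 + \frac{1633}{8} \cdot 5 \cdot \frac{1}{27}\right) = - \frac{1}{1147929} - \left(-1610 + \frac{8165}{216}\right) = - \frac{1}{1147929} - - \frac{339595}{216} = - \frac{1}{1147929} + \frac{339595}{216} = \frac{129943649513}{82650888}$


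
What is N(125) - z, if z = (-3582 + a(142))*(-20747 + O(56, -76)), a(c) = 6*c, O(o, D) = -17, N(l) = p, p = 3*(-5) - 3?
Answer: -56685738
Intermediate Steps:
p = -18 (p = -15 - 3 = -18)
N(l) = -18
z = 56685720 (z = (-3582 + 6*142)*(-20747 - 17) = (-3582 + 852)*(-20764) = -2730*(-20764) = 56685720)
N(125) - z = -18 - 1*56685720 = -18 - 56685720 = -56685738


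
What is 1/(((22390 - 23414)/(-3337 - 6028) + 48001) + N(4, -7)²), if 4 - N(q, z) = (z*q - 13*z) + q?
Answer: 9365/486700074 ≈ 1.9242e-5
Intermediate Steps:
N(q, z) = 4 - q + 13*z - q*z (N(q, z) = 4 - ((z*q - 13*z) + q) = 4 - ((q*z - 13*z) + q) = 4 - ((-13*z + q*z) + q) = 4 - (q - 13*z + q*z) = 4 + (-q + 13*z - q*z) = 4 - q + 13*z - q*z)
1/(((22390 - 23414)/(-3337 - 6028) + 48001) + N(4, -7)²) = 1/(((22390 - 23414)/(-3337 - 6028) + 48001) + (4 - 1*4 + 13*(-7) - 1*4*(-7))²) = 1/((-1024/(-9365) + 48001) + (4 - 4 - 91 + 28)²) = 1/((-1024*(-1/9365) + 48001) + (-63)²) = 1/((1024/9365 + 48001) + 3969) = 1/(449530389/9365 + 3969) = 1/(486700074/9365) = 9365/486700074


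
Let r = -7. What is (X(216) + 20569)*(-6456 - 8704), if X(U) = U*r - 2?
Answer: -288873800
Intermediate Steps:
X(U) = -2 - 7*U (X(U) = U*(-7) - 2 = -7*U - 2 = -2 - 7*U)
(X(216) + 20569)*(-6456 - 8704) = ((-2 - 7*216) + 20569)*(-6456 - 8704) = ((-2 - 1512) + 20569)*(-15160) = (-1514 + 20569)*(-15160) = 19055*(-15160) = -288873800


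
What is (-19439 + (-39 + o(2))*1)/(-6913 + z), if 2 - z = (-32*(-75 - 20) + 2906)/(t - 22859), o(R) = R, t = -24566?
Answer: 923649300/327748229 ≈ 2.8182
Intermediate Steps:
z = 100796/47425 (z = 2 - (-32*(-75 - 20) + 2906)/(-24566 - 22859) = 2 - (-32*(-95) + 2906)/(-47425) = 2 - (3040 + 2906)*(-1)/47425 = 2 - 5946*(-1)/47425 = 2 - 1*(-5946/47425) = 2 + 5946/47425 = 100796/47425 ≈ 2.1254)
(-19439 + (-39 + o(2))*1)/(-6913 + z) = (-19439 + (-39 + 2)*1)/(-6913 + 100796/47425) = (-19439 - 37*1)/(-327748229/47425) = (-19439 - 37)*(-47425/327748229) = -19476*(-47425/327748229) = 923649300/327748229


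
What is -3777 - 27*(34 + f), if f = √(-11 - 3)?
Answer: -4695 - 27*I*√14 ≈ -4695.0 - 101.02*I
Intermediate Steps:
f = I*√14 (f = √(-14) = I*√14 ≈ 3.7417*I)
-3777 - 27*(34 + f) = -3777 - 27*(34 + I*√14) = -3777 + (-918 - 27*I*√14) = -4695 - 27*I*√14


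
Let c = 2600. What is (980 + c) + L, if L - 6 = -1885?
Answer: 1701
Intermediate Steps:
L = -1879 (L = 6 - 1885 = -1879)
(980 + c) + L = (980 + 2600) - 1879 = 3580 - 1879 = 1701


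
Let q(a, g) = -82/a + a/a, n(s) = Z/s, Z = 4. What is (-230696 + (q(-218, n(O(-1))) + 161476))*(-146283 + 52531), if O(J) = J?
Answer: 707342902160/109 ≈ 6.4894e+9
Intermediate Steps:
n(s) = 4/s
q(a, g) = 1 - 82/a (q(a, g) = -82/a + 1 = 1 - 82/a)
(-230696 + (q(-218, n(O(-1))) + 161476))*(-146283 + 52531) = (-230696 + ((-82 - 218)/(-218) + 161476))*(-146283 + 52531) = (-230696 + (-1/218*(-300) + 161476))*(-93752) = (-230696 + (150/109 + 161476))*(-93752) = (-230696 + 17601034/109)*(-93752) = -7544830/109*(-93752) = 707342902160/109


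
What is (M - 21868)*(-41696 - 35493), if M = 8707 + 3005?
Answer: 783931484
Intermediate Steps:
M = 11712
(M - 21868)*(-41696 - 35493) = (11712 - 21868)*(-41696 - 35493) = -10156*(-77189) = 783931484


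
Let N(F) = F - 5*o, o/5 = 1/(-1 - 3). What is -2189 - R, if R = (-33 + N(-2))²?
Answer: -48249/16 ≈ -3015.6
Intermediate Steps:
o = -5/4 (o = 5/(-1 - 3) = 5/(-4) = 5*(-¼) = -5/4 ≈ -1.2500)
N(F) = 25/4 + F (N(F) = F - 5*(-5/4) = F + 25/4 = 25/4 + F)
R = 13225/16 (R = (-33 + (25/4 - 2))² = (-33 + 17/4)² = (-115/4)² = 13225/16 ≈ 826.56)
-2189 - R = -2189 - 1*13225/16 = -2189 - 13225/16 = -48249/16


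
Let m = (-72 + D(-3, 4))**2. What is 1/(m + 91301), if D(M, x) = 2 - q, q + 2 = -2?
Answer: 1/95657 ≈ 1.0454e-5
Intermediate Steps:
q = -4 (q = -2 - 2 = -4)
D(M, x) = 6 (D(M, x) = 2 - 1*(-4) = 2 + 4 = 6)
m = 4356 (m = (-72 + 6)**2 = (-66)**2 = 4356)
1/(m + 91301) = 1/(4356 + 91301) = 1/95657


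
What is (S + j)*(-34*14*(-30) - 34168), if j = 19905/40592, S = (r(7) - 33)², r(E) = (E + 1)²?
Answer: -48512819531/2537 ≈ -1.9122e+7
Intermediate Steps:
r(E) = (1 + E)²
S = 961 (S = ((1 + 7)² - 33)² = (8² - 33)² = (64 - 33)² = 31² = 961)
j = 19905/40592 (j = 19905*(1/40592) = 19905/40592 ≈ 0.49037)
(S + j)*(-34*14*(-30) - 34168) = (961 + 19905/40592)*(-34*14*(-30) - 34168) = 39028817*(-476*(-30) - 34168)/40592 = 39028817*(14280 - 34168)/40592 = (39028817/40592)*(-19888) = -48512819531/2537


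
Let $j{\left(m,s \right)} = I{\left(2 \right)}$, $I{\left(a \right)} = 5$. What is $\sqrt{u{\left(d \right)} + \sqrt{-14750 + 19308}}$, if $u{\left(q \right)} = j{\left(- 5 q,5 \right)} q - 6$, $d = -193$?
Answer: $\sqrt{-971 + \sqrt{4558}} \approx 30.058 i$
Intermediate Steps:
$j{\left(m,s \right)} = 5$
$u{\left(q \right)} = -6 + 5 q$ ($u{\left(q \right)} = 5 q - 6 = -6 + 5 q$)
$\sqrt{u{\left(d \right)} + \sqrt{-14750 + 19308}} = \sqrt{\left(-6 + 5 \left(-193\right)\right) + \sqrt{-14750 + 19308}} = \sqrt{\left(-6 - 965\right) + \sqrt{4558}} = \sqrt{-971 + \sqrt{4558}}$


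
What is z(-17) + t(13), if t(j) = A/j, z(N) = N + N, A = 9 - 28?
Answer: -461/13 ≈ -35.462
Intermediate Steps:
A = -19
z(N) = 2*N
t(j) = -19/j
z(-17) + t(13) = 2*(-17) - 19/13 = -34 - 19*1/13 = -34 - 19/13 = -461/13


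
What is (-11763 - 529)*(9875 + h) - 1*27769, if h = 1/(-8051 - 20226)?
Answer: -3433146441221/28277 ≈ -1.2141e+8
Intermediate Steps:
h = -1/28277 (h = 1/(-28277) = -1/28277 ≈ -3.5364e-5)
(-11763 - 529)*(9875 + h) - 1*27769 = (-11763 - 529)*(9875 - 1/28277) - 1*27769 = -12292*279235374/28277 - 27769 = -3432361217208/28277 - 27769 = -3433146441221/28277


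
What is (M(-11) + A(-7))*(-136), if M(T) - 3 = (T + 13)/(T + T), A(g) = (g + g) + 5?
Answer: 9112/11 ≈ 828.36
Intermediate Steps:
A(g) = 5 + 2*g (A(g) = 2*g + 5 = 5 + 2*g)
M(T) = 3 + (13 + T)/(2*T) (M(T) = 3 + (T + 13)/(T + T) = 3 + (13 + T)/((2*T)) = 3 + (13 + T)*(1/(2*T)) = 3 + (13 + T)/(2*T))
(M(-11) + A(-7))*(-136) = ((½)*(13 + 7*(-11))/(-11) + (5 + 2*(-7)))*(-136) = ((½)*(-1/11)*(13 - 77) + (5 - 14))*(-136) = ((½)*(-1/11)*(-64) - 9)*(-136) = (32/11 - 9)*(-136) = -67/11*(-136) = 9112/11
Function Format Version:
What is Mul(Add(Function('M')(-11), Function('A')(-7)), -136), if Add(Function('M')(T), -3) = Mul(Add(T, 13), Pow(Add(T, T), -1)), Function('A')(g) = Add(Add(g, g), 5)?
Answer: Rational(9112, 11) ≈ 828.36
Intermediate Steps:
Function('A')(g) = Add(5, Mul(2, g)) (Function('A')(g) = Add(Mul(2, g), 5) = Add(5, Mul(2, g)))
Function('M')(T) = Add(3, Mul(Rational(1, 2), Pow(T, -1), Add(13, T))) (Function('M')(T) = Add(3, Mul(Add(T, 13), Pow(Add(T, T), -1))) = Add(3, Mul(Add(13, T), Pow(Mul(2, T), -1))) = Add(3, Mul(Add(13, T), Mul(Rational(1, 2), Pow(T, -1)))) = Add(3, Mul(Rational(1, 2), Pow(T, -1), Add(13, T))))
Mul(Add(Function('M')(-11), Function('A')(-7)), -136) = Mul(Add(Mul(Rational(1, 2), Pow(-11, -1), Add(13, Mul(7, -11))), Add(5, Mul(2, -7))), -136) = Mul(Add(Mul(Rational(1, 2), Rational(-1, 11), Add(13, -77)), Add(5, -14)), -136) = Mul(Add(Mul(Rational(1, 2), Rational(-1, 11), -64), -9), -136) = Mul(Add(Rational(32, 11), -9), -136) = Mul(Rational(-67, 11), -136) = Rational(9112, 11)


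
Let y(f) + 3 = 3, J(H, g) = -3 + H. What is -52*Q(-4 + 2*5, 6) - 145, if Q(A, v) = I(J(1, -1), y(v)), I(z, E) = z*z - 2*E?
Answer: -353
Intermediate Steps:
y(f) = 0 (y(f) = -3 + 3 = 0)
I(z, E) = z² - 2*E
Q(A, v) = 4 (Q(A, v) = (-3 + 1)² - 2*0 = (-2)² + 0 = 4 + 0 = 4)
-52*Q(-4 + 2*5, 6) - 145 = -52*4 - 145 = -208 - 145 = -353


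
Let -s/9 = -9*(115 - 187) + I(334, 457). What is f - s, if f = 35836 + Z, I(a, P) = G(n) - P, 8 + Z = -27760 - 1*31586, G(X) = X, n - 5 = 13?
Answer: -21637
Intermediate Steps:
n = 18 (n = 5 + 13 = 18)
Z = -59354 (Z = -8 + (-27760 - 1*31586) = -8 + (-27760 - 31586) = -8 - 59346 = -59354)
I(a, P) = 18 - P
s = -1881 (s = -9*(-9*(115 - 187) + (18 - 1*457)) = -9*(-9*(-72) + (18 - 457)) = -9*(648 - 439) = -9*209 = -1881)
f = -23518 (f = 35836 - 59354 = -23518)
f - s = -23518 - 1*(-1881) = -23518 + 1881 = -21637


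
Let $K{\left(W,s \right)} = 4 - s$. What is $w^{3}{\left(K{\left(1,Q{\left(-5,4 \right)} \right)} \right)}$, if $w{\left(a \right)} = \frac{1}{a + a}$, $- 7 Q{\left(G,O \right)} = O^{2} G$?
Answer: $- \frac{343}{1124864} \approx -0.00030493$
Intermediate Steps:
$Q{\left(G,O \right)} = - \frac{G O^{2}}{7}$ ($Q{\left(G,O \right)} = - \frac{O^{2} G}{7} = - \frac{G O^{2}}{7}$)
$w{\left(a \right)} = \frac{1}{2 a}$
$w^{3}{\left(K{\left(1,Q{\left(-5,4 \right)} \right)} \right)} = \left(\frac{1}{2 \left(4 - \left(- \frac{1}{7}\right) \left(-5\right) 4^{2}\right)}\right)^{3} = \left(\frac{1}{2 \left(4 - \left(- \frac{1}{7}\right) \left(-5\right) 16\right)}\right)^{3} = \left(\frac{1}{2 \left(4 - \frac{80}{7}\right)}\right)^{3} = \left(\frac{1}{2 \left(- \frac{52}{7}\right)}\right)^{3} = \left(\frac{1}{2} \left(- \frac{7}{52}\right)\right)^{3} = \left(- \frac{7}{104}\right)^{3} = - \frac{343}{1124864}$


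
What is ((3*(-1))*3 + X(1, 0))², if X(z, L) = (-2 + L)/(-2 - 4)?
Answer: 676/9 ≈ 75.111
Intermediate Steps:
X(z, L) = ⅓ - L/6 (X(z, L) = (-2 + L)/(-6) = (-2 + L)*(-⅙) = ⅓ - L/6)
((3*(-1))*3 + X(1, 0))² = ((3*(-1))*3 + (⅓ - ⅙*0))² = (-3*3 + (⅓ + 0))² = (-9 + ⅓)² = (-26/3)² = 676/9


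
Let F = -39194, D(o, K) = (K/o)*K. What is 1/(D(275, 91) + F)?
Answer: -275/10770069 ≈ -2.5534e-5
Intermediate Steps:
D(o, K) = K**2/o
1/(D(275, 91) + F) = 1/(91**2/275 - 39194) = 1/(8281*(1/275) - 39194) = 1/(8281/275 - 39194) = 1/(-10770069/275) = -275/10770069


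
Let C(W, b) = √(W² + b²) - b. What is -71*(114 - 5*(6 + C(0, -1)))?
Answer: -5254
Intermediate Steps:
-71*(114 - 5*(6 + C(0, -1))) = -71*(114 - 5*(6 + (√(0² + (-1)²) - 1*(-1)))) = -71*(114 - 5*(6 + (√(0 + 1) + 1))) = -71*(114 - 5*(6 + (√1 + 1))) = -71*(114 - 5*(6 + (1 + 1))) = -71*(114 - 5*(6 + 2)) = -71*(114 - 5*8) = -71*(114 - 40) = -71*74 = -5254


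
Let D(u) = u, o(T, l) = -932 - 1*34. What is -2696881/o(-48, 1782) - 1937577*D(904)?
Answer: -1692013544447/966 ≈ -1.7516e+9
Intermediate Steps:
o(T, l) = -966 (o(T, l) = -932 - 34 = -966)
-2696881/o(-48, 1782) - 1937577*D(904) = -2696881/(-966) - 1937577/(1/904) = -2696881*(-1/966) - 1937577/1/904 = 2696881/966 - 1937577*904 = 2696881/966 - 1751569608 = -1692013544447/966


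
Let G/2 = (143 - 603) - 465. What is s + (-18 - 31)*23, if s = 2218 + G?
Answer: -759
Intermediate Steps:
G = -1850 (G = 2*((143 - 603) - 465) = 2*(-460 - 465) = 2*(-925) = -1850)
s = 368 (s = 2218 - 1850 = 368)
s + (-18 - 31)*23 = 368 + (-18 - 31)*23 = 368 - 49*23 = 368 - 1127 = -759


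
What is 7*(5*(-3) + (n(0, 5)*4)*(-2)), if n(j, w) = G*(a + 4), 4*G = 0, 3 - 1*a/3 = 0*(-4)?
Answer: -105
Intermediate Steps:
a = 9 (a = 9 - 0*(-4) = 9 - 3*0 = 9 + 0 = 9)
G = 0 (G = (¼)*0 = 0)
n(j, w) = 0 (n(j, w) = 0*(9 + 4) = 0*13 = 0)
7*(5*(-3) + (n(0, 5)*4)*(-2)) = 7*(5*(-3) + (0*4)*(-2)) = 7*(-15 + 0*(-2)) = 7*(-15 + 0) = 7*(-15) = -105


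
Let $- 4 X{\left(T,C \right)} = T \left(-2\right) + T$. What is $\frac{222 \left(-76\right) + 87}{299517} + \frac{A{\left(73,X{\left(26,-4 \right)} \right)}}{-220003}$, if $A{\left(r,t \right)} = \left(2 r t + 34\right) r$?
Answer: $- \frac{8395263586}{21964879517} \approx -0.38221$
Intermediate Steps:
$X{\left(T,C \right)} = \frac{T}{4}$ ($X{\left(T,C \right)} = - \frac{T \left(-2\right) + T}{4} = - \frac{- 2 T + T}{4} = - \frac{\left(-1\right) T}{4} = \frac{T}{4}$)
$A{\left(r,t \right)} = r \left(34 + 2 r t\right)$ ($A{\left(r,t \right)} = \left(2 r t + 34\right) r = \left(34 + 2 r t\right) r = r \left(34 + 2 r t\right)$)
$\frac{222 \left(-76\right) + 87}{299517} + \frac{A{\left(73,X{\left(26,-4 \right)} \right)}}{-220003} = \frac{222 \left(-76\right) + 87}{299517} + \frac{2 \cdot 73 \left(17 + 73 \cdot \frac{1}{4} \cdot 26\right)}{-220003} = \left(-16872 + 87\right) \frac{1}{299517} + 2 \cdot 73 \left(17 + 73 \cdot \frac{13}{2}\right) \left(- \frac{1}{220003}\right) = \left(-16785\right) \frac{1}{299517} + 2 \cdot 73 \left(17 + \frac{949}{2}\right) \left(- \frac{1}{220003}\right) = - \frac{5595}{99839} + 2 \cdot 73 \cdot \frac{983}{2} \left(- \frac{1}{220003}\right) = - \frac{5595}{99839} + 71759 \left(- \frac{1}{220003}\right) = - \frac{5595}{99839} - \frac{71759}{220003} = - \frac{8395263586}{21964879517}$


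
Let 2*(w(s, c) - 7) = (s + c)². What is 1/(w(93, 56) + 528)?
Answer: 2/23271 ≈ 8.5944e-5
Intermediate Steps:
w(s, c) = 7 + (c + s)²/2 (w(s, c) = 7 + (s + c)²/2 = 7 + (c + s)²/2)
1/(w(93, 56) + 528) = 1/((7 + (56 + 93)²/2) + 528) = 1/((7 + (½)*149²) + 528) = 1/((7 + (½)*22201) + 528) = 1/((7 + 22201/2) + 528) = 1/(22215/2 + 528) = 1/(23271/2) = 2/23271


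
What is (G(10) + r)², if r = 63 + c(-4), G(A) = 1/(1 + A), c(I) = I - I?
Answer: 481636/121 ≈ 3980.5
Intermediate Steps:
c(I) = 0
r = 63 (r = 63 + 0 = 63)
(G(10) + r)² = (1/(1 + 10) + 63)² = (1/11 + 63)² = (694/11)² = 481636/121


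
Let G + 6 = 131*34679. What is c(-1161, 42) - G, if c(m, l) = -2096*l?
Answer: -4630975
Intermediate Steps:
G = 4542943 (G = -6 + 131*34679 = -6 + 4542949 = 4542943)
c(-1161, 42) - G = -2096*42 - 1*4542943 = -88032 - 4542943 = -4630975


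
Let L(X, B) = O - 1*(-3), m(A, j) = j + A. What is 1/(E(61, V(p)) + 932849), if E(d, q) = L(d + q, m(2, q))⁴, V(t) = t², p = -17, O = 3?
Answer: 1/934145 ≈ 1.0705e-6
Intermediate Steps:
m(A, j) = A + j
L(X, B) = 6 (L(X, B) = 3 - 1*(-3) = 3 + 3 = 6)
E(d, q) = 1296 (E(d, q) = 6⁴ = 1296)
1/(E(61, V(p)) + 932849) = 1/(1296 + 932849) = 1/934145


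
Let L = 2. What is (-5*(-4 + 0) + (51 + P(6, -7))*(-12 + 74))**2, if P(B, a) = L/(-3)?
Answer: 88774084/9 ≈ 9.8638e+6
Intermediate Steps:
P(B, a) = -2/3 (P(B, a) = 2/(-3) = 2*(-1/3) = -2/3)
(-5*(-4 + 0) + (51 + P(6, -7))*(-12 + 74))**2 = (-5*(-4 + 0) + (51 - 2/3)*(-12 + 74))**2 = (-5*(-4) + (151/3)*62)**2 = (20 + 9362/3)**2 = (9422/3)**2 = 88774084/9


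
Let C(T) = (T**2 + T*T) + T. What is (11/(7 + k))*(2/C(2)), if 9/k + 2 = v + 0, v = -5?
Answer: 77/200 ≈ 0.38500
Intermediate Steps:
C(T) = T + 2*T**2 (C(T) = (T**2 + T**2) + T = 2*T**2 + T = T + 2*T**2)
k = -9/7 (k = 9/(-2 + (-5 + 0)) = 9/(-2 - 5) = 9/(-7) = 9*(-1/7) = -9/7 ≈ -1.2857)
(11/(7 + k))*(2/C(2)) = (11/(7 - 9/7))*(2/((2*(1 + 2*2)))) = (11/(40/7))*(2/((2*(1 + 4)))) = (11*(7/40))*(2/((2*5))) = 77*(2/10)/40 = 77*(2*(1/10))/40 = (77/40)*(1/5) = 77/200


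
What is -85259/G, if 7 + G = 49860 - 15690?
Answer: -85259/34163 ≈ -2.4957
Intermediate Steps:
G = 34163 (G = -7 + (49860 - 15690) = -7 + 34170 = 34163)
-85259/G = -85259/34163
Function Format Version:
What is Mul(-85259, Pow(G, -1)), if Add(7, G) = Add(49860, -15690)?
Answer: Rational(-85259, 34163) ≈ -2.4957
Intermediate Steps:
G = 34163 (G = Add(-7, Add(49860, -15690)) = Add(-7, 34170) = 34163)
Mul(-85259, Pow(G, -1)) = Mul(-85259, Pow(34163, -1)) = Mul(-85259, Rational(1, 34163)) = Rational(-85259, 34163)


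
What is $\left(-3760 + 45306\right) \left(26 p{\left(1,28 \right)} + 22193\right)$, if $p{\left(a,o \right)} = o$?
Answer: $952275866$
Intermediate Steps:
$\left(-3760 + 45306\right) \left(26 p{\left(1,28 \right)} + 22193\right) = \left(-3760 + 45306\right) \left(26 \cdot 28 + 22193\right) = 41546 \left(728 + 22193\right) = 41546 \cdot 22921 = 952275866$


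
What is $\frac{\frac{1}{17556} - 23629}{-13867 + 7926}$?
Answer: $\frac{414830723}{104300196} \approx 3.9773$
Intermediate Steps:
$\frac{\frac{1}{17556} - 23629}{-13867 + 7926} = \frac{\frac{1}{17556} - 23629}{-5941} = \left(- \frac{414830723}{17556}\right) \left(- \frac{1}{5941}\right) = \frac{414830723}{104300196}$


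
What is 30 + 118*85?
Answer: 10060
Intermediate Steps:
30 + 118*85 = 30 + 10030 = 10060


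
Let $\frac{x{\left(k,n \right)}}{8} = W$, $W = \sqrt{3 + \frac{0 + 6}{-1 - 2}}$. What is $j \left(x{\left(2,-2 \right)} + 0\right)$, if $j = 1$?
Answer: $8$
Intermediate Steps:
$W = 1$ ($W = \sqrt{3 + \frac{6}{-3}} = \sqrt{3 + 6 \left(- \frac{1}{3}\right)} = \sqrt{3 - 2} = \sqrt{1} = 1$)
$x{\left(k,n \right)} = 8$ ($x{\left(k,n \right)} = 8 \cdot 1 = 8$)
$j \left(x{\left(2,-2 \right)} + 0\right) = 1 \left(8 + 0\right) = 1 \cdot 8 = 8$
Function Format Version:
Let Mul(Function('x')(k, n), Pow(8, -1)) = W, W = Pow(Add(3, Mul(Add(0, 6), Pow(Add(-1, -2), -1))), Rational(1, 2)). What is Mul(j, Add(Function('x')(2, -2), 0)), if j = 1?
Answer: 8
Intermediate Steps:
W = 1 (W = Pow(Add(3, Mul(6, Pow(-3, -1))), Rational(1, 2)) = Pow(Add(3, Mul(6, Rational(-1, 3))), Rational(1, 2)) = Pow(Add(3, -2), Rational(1, 2)) = Pow(1, Rational(1, 2)) = 1)
Function('x')(k, n) = 8 (Function('x')(k, n) = Mul(8, 1) = 8)
Mul(j, Add(Function('x')(2, -2), 0)) = Mul(1, Add(8, 0)) = Mul(1, 8) = 8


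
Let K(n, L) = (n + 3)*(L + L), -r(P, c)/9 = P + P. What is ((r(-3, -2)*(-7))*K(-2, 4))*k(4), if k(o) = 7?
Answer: -21168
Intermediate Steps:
r(P, c) = -18*P (r(P, c) = -9*(P + P) = -18*P)
K(n, L) = 2*L*(3 + n) (K(n, L) = (3 + n)*(2*L) = 2*L*(3 + n))
((r(-3, -2)*(-7))*K(-2, 4))*k(4) = ((-18*(-3)*(-7))*(2*4*(3 - 2)))*7 = ((54*(-7))*(2*4*1))*7 = -378*8*7 = -3024*7 = -21168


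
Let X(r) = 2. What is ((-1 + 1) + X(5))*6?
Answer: 12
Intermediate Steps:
((-1 + 1) + X(5))*6 = ((-1 + 1) + 2)*6 = (0 + 2)*6 = 2*6 = 12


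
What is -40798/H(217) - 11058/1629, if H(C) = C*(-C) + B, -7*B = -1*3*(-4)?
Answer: -1059961412/178991805 ≈ -5.9218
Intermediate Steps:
B = -12/7 (B = -(-1*3)*(-4)/7 = -(-3)*(-4)/7 = -1/7*12 = -12/7 ≈ -1.7143)
H(C) = -12/7 - C**2 (H(C) = C*(-C) - 12/7 = -C**2 - 12/7 = -12/7 - C**2)
-40798/H(217) - 11058/1629 = -40798/(-12/7 - 1*217**2) - 11058/1629 = -40798/(-12/7 - 1*47089) - 11058*1/1629 = -40798/(-12/7 - 47089) - 3686/543 = -40798/(-329635/7) - 3686/543 = -40798*(-7/329635) - 3686/543 = 285586/329635 - 3686/543 = -1059961412/178991805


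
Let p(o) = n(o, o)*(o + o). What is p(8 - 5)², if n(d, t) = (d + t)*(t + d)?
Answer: 46656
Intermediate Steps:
n(d, t) = (d + t)² (n(d, t) = (d + t)*(d + t) = (d + t)²)
p(o) = 8*o³ (p(o) = (o + o)²*(o + o) = (2*o)²*(2*o) = (4*o²)*(2*o) = 8*o³)
p(8 - 5)² = (8*(8 - 5)³)² = (8*3³)² = (8*27)² = 216² = 46656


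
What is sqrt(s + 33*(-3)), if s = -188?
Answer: I*sqrt(287) ≈ 16.941*I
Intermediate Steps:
sqrt(s + 33*(-3)) = sqrt(-188 + 33*(-3)) = sqrt(-188 - 99) = sqrt(-287) = I*sqrt(287)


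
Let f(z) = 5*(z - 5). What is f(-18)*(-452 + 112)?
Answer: 39100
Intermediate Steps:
f(z) = -25 + 5*z (f(z) = 5*(-5 + z) = -25 + 5*z)
f(-18)*(-452 + 112) = (-25 + 5*(-18))*(-452 + 112) = (-25 - 90)*(-340) = -115*(-340) = 39100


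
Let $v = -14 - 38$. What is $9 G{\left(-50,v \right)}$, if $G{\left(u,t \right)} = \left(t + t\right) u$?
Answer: $46800$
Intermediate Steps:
$v = -52$
$G{\left(u,t \right)} = 2 t u$
$9 G{\left(-50,v \right)} = 9 \cdot 2 \left(-52\right) \left(-50\right) = 9 \cdot 5200 = 46800$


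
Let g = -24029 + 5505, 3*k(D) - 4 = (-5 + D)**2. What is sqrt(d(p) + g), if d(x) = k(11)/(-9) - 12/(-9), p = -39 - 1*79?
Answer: 2*I*sqrt(375114)/9 ≈ 136.1*I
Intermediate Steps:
p = -118 (p = -39 - 79 = -118)
k(D) = 4/3 + (-5 + D)**2/3
g = -18524
d(x) = -4/27 (d(x) = (4/3 + (-5 + 11)**2/3)/(-9) - 12/(-9) = (4/3 + (1/3)*6**2)*(-1/9) - 12*(-1/9) = (4/3 + (1/3)*36)*(-1/9) + 4/3 = (4/3 + 12)*(-1/9) + 4/3 = (40/3)*(-1/9) + 4/3 = -40/27 + 4/3 = -4/27)
sqrt(d(p) + g) = sqrt(-4/27 - 18524) = sqrt(-500152/27) = 2*I*sqrt(375114)/9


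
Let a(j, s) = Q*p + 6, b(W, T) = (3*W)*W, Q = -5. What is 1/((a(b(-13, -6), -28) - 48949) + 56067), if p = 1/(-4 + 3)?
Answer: 1/7129 ≈ 0.00014027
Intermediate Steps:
p = -1 (p = 1/(-1) = -1)
b(W, T) = 3*W²
a(j, s) = 11 (a(j, s) = -5*(-1) + 6 = 5 + 6 = 11)
1/((a(b(-13, -6), -28) - 48949) + 56067) = 1/((11 - 48949) + 56067) = 1/(-48938 + 56067) = 1/7129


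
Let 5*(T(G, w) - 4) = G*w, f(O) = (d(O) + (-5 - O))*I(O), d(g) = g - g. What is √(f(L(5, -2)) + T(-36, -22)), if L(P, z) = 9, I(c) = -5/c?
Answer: √38290/15 ≈ 13.045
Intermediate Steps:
d(g) = 0
f(O) = -5*(-5 - O)/O (f(O) = (0 + (-5 - O))*(-5/O) = (-5 - O)*(-5/O) = -5*(-5 - O)/O)
T(G, w) = 4 + G*w/5 (T(G, w) = 4 + (G*w)/5 = 4 + G*w/5)
√(f(L(5, -2)) + T(-36, -22)) = √((5 + 25/9) + (4 + (⅕)*(-36)*(-22))) = √((5 + 25*(⅑)) + (4 + 792/5)) = √((5 + 25/9) + 812/5) = √(70/9 + 812/5) = √(7658/45) = √38290/15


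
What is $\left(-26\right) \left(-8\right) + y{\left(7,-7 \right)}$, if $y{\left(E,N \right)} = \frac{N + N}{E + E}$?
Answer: $207$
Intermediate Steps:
$y{\left(E,N \right)} = \frac{N}{E}$ ($y{\left(E,N \right)} = \frac{2 N}{2 E} = 2 N \frac{1}{2 E} = \frac{N}{E}$)
$\left(-26\right) \left(-8\right) + y{\left(7,-7 \right)} = \left(-26\right) \left(-8\right) - \frac{7}{7} = 208 - 1 = 207$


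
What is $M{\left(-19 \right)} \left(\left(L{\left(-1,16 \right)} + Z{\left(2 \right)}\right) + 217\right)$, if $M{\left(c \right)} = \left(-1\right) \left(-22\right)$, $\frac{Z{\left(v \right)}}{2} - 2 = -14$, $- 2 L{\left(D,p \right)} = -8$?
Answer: $4334$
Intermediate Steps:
$L{\left(D,p \right)} = 4$ ($L{\left(D,p \right)} = \left(- \frac{1}{2}\right) \left(-8\right) = 4$)
$Z{\left(v \right)} = -24$ ($Z{\left(v \right)} = 4 + 2 \left(-14\right) = 4 - 28 = -24$)
$M{\left(c \right)} = 22$
$M{\left(-19 \right)} \left(\left(L{\left(-1,16 \right)} + Z{\left(2 \right)}\right) + 217\right) = 22 \left(\left(4 - 24\right) + 217\right) = 22 \left(-20 + 217\right) = 22 \cdot 197 = 4334$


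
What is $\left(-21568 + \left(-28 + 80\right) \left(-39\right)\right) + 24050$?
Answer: $454$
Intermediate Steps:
$\left(-21568 + \left(-28 + 80\right) \left(-39\right)\right) + 24050 = \left(-21568 + 52 \left(-39\right)\right) + 24050 = \left(-21568 - 2028\right) + 24050 = -23596 + 24050 = 454$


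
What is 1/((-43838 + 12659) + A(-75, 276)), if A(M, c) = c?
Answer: -1/30903 ≈ -3.2359e-5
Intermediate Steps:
1/((-43838 + 12659) + A(-75, 276)) = 1/((-43838 + 12659) + 276) = 1/(-31179 + 276) = 1/(-30903) = -1/30903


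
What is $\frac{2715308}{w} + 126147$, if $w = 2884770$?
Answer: $\frac{181953898249}{1442385} \approx 1.2615 \cdot 10^{5}$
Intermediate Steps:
$\frac{2715308}{w} + 126147 = \frac{2715308}{2884770} + 126147 = 2715308 \cdot \frac{1}{2884770} + 126147 = \frac{1357654}{1442385} + 126147 = \frac{181953898249}{1442385}$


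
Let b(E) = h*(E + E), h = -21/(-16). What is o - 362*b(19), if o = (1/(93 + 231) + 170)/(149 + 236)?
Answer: -1126047217/62370 ≈ -18054.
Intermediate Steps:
h = 21/16 (h = -21*(-1/16) = 21/16 ≈ 1.3125)
b(E) = 21*E/8 (b(E) = 21*(E + E)/16 = 21*(2*E)/16 = 21*E/8)
o = 55081/124740 (o = (1/324 + 170)/385 = (1/324 + 170)*(1/385) = (55081/324)*(1/385) = 55081/124740 ≈ 0.44157)
o - 362*b(19) = 55081/124740 - 3801*19/4 = 55081/124740 - 362*399/8 = 55081/124740 - 72219/4 = -1126047217/62370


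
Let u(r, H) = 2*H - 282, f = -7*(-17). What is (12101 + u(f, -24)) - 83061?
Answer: -71290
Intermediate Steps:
f = 119
u(r, H) = -282 + 2*H
(12101 + u(f, -24)) - 83061 = (12101 + (-282 + 2*(-24))) - 83061 = (12101 + (-282 - 48)) - 83061 = (12101 - 330) - 83061 = 11771 - 83061 = -71290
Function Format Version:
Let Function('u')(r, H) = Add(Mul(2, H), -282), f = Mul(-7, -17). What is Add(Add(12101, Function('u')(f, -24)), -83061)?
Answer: -71290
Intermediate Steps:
f = 119
Function('u')(r, H) = Add(-282, Mul(2, H))
Add(Add(12101, Function('u')(f, -24)), -83061) = Add(Add(12101, Add(-282, Mul(2, -24))), -83061) = Add(Add(12101, Add(-282, -48)), -83061) = Add(Add(12101, -330), -83061) = Add(11771, -83061) = -71290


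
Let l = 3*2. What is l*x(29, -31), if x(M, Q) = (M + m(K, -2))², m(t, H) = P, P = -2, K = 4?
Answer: 4374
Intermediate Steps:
m(t, H) = -2
x(M, Q) = (-2 + M)² (x(M, Q) = (M - 2)² = (-2 + M)²)
l = 6
l*x(29, -31) = 6*(-2 + 29)² = 6*27² = 6*729 = 4374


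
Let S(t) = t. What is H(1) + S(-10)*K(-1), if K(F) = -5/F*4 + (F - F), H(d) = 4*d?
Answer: -196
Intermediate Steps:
K(F) = -20/F (K(F) = -20/F + 0 = -20/F)
H(1) + S(-10)*K(-1) = 4*1 - (-200)/(-1) = 4 - (-200)*(-1) = 4 - 10*20 = 4 - 200 = -196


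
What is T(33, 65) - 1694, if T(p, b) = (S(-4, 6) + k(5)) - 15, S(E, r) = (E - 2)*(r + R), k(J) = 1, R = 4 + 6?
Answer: -1804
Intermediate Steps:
R = 10
S(E, r) = (-2 + E)*(10 + r) (S(E, r) = (E - 2)*(r + 10) = (-2 + E)*(10 + r))
T(p, b) = -110 (T(p, b) = ((-20 - 2*6 + 10*(-4) - 4*6) + 1) - 15 = ((-20 - 12 - 40 - 24) + 1) - 15 = (-96 + 1) - 15 = -95 - 15 = -110)
T(33, 65) - 1694 = -110 - 1694 = -1804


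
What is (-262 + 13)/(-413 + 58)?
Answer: 249/355 ≈ 0.70141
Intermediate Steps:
(-262 + 13)/(-413 + 58) = -249/(-355) = -249*(-1/355) = 249/355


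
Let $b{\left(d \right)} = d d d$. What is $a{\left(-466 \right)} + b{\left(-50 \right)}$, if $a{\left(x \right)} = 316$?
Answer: $-124684$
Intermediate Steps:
$b{\left(d \right)} = d^{3}$ ($b{\left(d \right)} = d^{2} d = d^{3}$)
$a{\left(-466 \right)} + b{\left(-50 \right)} = 316 + \left(-50\right)^{3} = 316 - 125000 = -124684$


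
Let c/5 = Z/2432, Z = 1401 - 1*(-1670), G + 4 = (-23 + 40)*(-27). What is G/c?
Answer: -1126016/15355 ≈ -73.332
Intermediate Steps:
G = -463 (G = -4 + (-23 + 40)*(-27) = -4 + 17*(-27) = -4 - 459 = -463)
Z = 3071 (Z = 1401 + 1670 = 3071)
c = 15355/2432 (c = 5*(3071/2432) = 15355/2432 ≈ 6.3137)
G/c = -463/15355/2432 = -463*2432/15355 = -1126016/15355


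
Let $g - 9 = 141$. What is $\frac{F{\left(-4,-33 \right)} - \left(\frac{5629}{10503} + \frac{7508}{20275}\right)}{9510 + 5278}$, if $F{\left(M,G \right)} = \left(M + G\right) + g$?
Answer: $\frac{11935088113}{1574539915050} \approx 0.00758$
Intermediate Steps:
$g = 150$ ($g = 9 + 141 = 150$)
$F{\left(M,G \right)} = 150 + G + M$ ($F{\left(M,G \right)} = \left(M + G\right) + 150 = \left(G + M\right) + 150 = 150 + G + M$)
$\frac{F{\left(-4,-33 \right)} - \left(\frac{5629}{10503} + \frac{7508}{20275}\right)}{9510 + 5278} = \frac{\left(150 - 33 - 4\right) - \left(\frac{5629}{10503} + \frac{7508}{20275}\right)}{9510 + 5278} = \frac{113 - \frac{192984499}{212948325}}{14788} = \left(113 - \frac{192984499}{212948325}\right) \frac{1}{14788} = \frac{23870176226}{212948325} \cdot \frac{1}{14788} = \frac{11935088113}{1574539915050}$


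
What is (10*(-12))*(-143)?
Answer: 17160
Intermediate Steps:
(10*(-12))*(-143) = -120*(-143) = 17160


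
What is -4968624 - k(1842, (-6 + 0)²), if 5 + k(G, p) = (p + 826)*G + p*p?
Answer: -6557719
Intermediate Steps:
k(G, p) = -5 + p² + G*(826 + p) (k(G, p) = -5 + ((p + 826)*G + p*p) = -5 + ((826 + p)*G + p²) = -5 + (G*(826 + p) + p²) = -5 + (p² + G*(826 + p)) = -5 + p² + G*(826 + p))
-4968624 - k(1842, (-6 + 0)²) = -4968624 - (-5 + ((-6 + 0)²)² + 826*1842 + 1842*(-6 + 0)²) = -4968624 - (-5 + ((-6)²)² + 1521492 + 1842*(-6)²) = -4968624 - (-5 + 36² + 1521492 + 1842*36) = -4968624 - (-5 + 1296 + 1521492 + 66312) = -4968624 - 1*1589095 = -4968624 - 1589095 = -6557719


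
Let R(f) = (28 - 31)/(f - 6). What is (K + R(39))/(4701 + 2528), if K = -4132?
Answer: -45453/79519 ≈ -0.57160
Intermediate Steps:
R(f) = -3/(-6 + f)
(K + R(39))/(4701 + 2528) = (-4132 - 3/(-6 + 39))/(4701 + 2528) = (-4132 - 3/33)/7229 = (-4132 - 3*1/33)*(1/7229) = (-4132 - 1/11)*(1/7229) = -45453/11*1/7229 = -45453/79519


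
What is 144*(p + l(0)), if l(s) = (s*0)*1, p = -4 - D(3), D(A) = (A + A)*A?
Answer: -3168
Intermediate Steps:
D(A) = 2*A² (D(A) = (2*A)*A = 2*A²)
p = -22 (p = -4 - 2*3² = -4 - 2*9 = -4 - 1*18 = -4 - 18 = -22)
l(s) = 0 (l(s) = 0*1 = 0)
144*(p + l(0)) = 144*(-22 + 0) = 144*(-22) = -3168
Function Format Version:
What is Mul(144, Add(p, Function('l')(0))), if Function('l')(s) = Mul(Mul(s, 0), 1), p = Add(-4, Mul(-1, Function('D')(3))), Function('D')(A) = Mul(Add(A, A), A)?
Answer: -3168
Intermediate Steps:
Function('D')(A) = Mul(2, Pow(A, 2)) (Function('D')(A) = Mul(Mul(2, A), A) = Mul(2, Pow(A, 2)))
p = -22 (p = Add(-4, Mul(-1, Mul(2, Pow(3, 2)))) = Add(-4, Mul(-1, Mul(2, 9))) = Add(-4, Mul(-1, 18)) = Add(-4, -18) = -22)
Function('l')(s) = 0 (Function('l')(s) = Mul(0, 1) = 0)
Mul(144, Add(p, Function('l')(0))) = Mul(144, Add(-22, 0)) = Mul(144, -22) = -3168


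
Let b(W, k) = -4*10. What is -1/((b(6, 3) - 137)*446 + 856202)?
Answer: -1/777260 ≈ -1.2866e-6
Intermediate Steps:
b(W, k) = -40
-1/((b(6, 3) - 137)*446 + 856202) = -1/((-40 - 137)*446 + 856202) = -1/(-177*446 + 856202) = -1/(-78942 + 856202) = -1/777260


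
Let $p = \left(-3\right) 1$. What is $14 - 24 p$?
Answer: $86$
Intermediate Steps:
$p = -3$
$14 - 24 p = 14 - -72 = 14 + 72 = 86$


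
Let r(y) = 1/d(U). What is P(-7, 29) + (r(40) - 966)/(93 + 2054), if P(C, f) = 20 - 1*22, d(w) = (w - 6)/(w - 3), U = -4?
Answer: -52593/21470 ≈ -2.4496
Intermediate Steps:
d(w) = (-6 + w)/(-3 + w)
r(y) = 7/10 (r(y) = 1/((-6 - 4)/(-3 - 4)) = 1/(-10/(-7)) = 1/(-⅐*(-10)) = 1/(10/7) = 7/10)
P(C, f) = -2 (P(C, f) = 20 - 22 = -2)
P(-7, 29) + (r(40) - 966)/(93 + 2054) = -2 + (7/10 - 966)/(93 + 2054) = -2 - 9653/10/2147 = -2 - 9653/10*1/2147 = -2 - 9653/21470 = -52593/21470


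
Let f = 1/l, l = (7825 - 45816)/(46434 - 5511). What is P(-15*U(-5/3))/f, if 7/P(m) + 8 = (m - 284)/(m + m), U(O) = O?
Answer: 13296850/26968257 ≈ 0.49306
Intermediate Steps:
l = -37991/40923 ≈ -0.92835
P(m) = 7/(-8 + (-284 + m)/(2*m)) (P(m) = 7/(-8 + (m - 284)/(m + m)) = 7/(-8 + (-284 + m)/((2*m))) = 7/(-8 + (-284 + m)*(1/(2*m))) = 7/(-8 + (-284 + m)/(2*m)))
f = -40923/37991 (f = 1/(-37991/40923) = -40923/37991 ≈ -1.0772)
P(-15*U(-5/3))/f = (-14*(-(-75)/3)/(284 + 15*(-(-75)/3)))/(-40923/37991) = -14*(-(-75)/3)/(284 + 15*(-(-75)/3))*(-37991/40923) = -14*(-15*(-5/3))/(284 + 15*(-15*(-5/3)))*(-37991/40923) = -14*25/(284 + 15*25)*(-37991/40923) = -14*25/(284 + 375)*(-37991/40923) = -14*25/659*(-37991/40923) = -14*25*1/659*(-37991/40923) = -350/659*(-37991/40923) = 13296850/26968257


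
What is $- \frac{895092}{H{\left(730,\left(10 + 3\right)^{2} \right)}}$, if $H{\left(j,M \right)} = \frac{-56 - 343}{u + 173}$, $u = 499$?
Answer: $\frac{28642944}{19} \approx 1.5075 \cdot 10^{6}$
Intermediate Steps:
$H{\left(j,M \right)} = - \frac{19}{32}$ ($H{\left(j,M \right)} = \frac{-56 - 343}{499 + 173} = - \frac{399}{672} = \left(-399\right) \frac{1}{672} = - \frac{19}{32}$)
$- \frac{895092}{H{\left(730,\left(10 + 3\right)^{2} \right)}} = - \frac{895092}{- \frac{19}{32}} = \left(-895092\right) \left(- \frac{32}{19}\right) = \frac{28642944}{19}$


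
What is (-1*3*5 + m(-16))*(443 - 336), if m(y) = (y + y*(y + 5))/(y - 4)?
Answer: -2461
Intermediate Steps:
m(y) = (y + y*(5 + y))/(-4 + y)
(-1*3*5 + m(-16))*(443 - 336) = (-1*3*5 - 16*(6 - 16)/(-4 - 16))*(443 - 336) = (-3*5 - 16*(-10)/(-20))*107 = (-15 - 16*(-1/20)*(-10))*107 = (-15 - 8)*107 = -23*107 = -2461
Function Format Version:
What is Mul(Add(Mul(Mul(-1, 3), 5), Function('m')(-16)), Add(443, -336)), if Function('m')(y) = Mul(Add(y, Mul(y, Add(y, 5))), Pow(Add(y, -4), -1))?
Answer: -2461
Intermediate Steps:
Function('m')(y) = Mul(Pow(Add(-4, y), -1), Add(y, Mul(y, Add(5, y)))) (Function('m')(y) = Mul(Add(y, Mul(y, Add(5, y))), Pow(Add(-4, y), -1)) = Mul(Pow(Add(-4, y), -1), Add(y, Mul(y, Add(5, y)))))
Mul(Add(Mul(Mul(-1, 3), 5), Function('m')(-16)), Add(443, -336)) = Mul(Add(Mul(Mul(-1, 3), 5), Mul(-16, Pow(Add(-4, -16), -1), Add(6, -16))), Add(443, -336)) = Mul(Add(Mul(-3, 5), Mul(-16, Pow(-20, -1), -10)), 107) = Mul(Add(-15, Mul(-16, Rational(-1, 20), -10)), 107) = Mul(Add(-15, -8), 107) = Mul(-23, 107) = -2461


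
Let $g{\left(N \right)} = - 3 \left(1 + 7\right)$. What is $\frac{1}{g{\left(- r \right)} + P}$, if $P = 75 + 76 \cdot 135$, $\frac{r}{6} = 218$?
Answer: $\frac{1}{10311} \approx 9.6984 \cdot 10^{-5}$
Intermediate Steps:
$r = 1308$ ($r = 6 \cdot 218 = 1308$)
$P = 10335$ ($P = 75 + 10260 = 10335$)
$g{\left(N \right)} = -24$ ($g{\left(N \right)} = \left(-3\right) 8 = -24$)
$\frac{1}{g{\left(- r \right)} + P} = \frac{1}{-24 + 10335} = \frac{1}{10311}$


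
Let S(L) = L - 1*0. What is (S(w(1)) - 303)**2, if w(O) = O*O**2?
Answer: 91204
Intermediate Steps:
w(O) = O**3
S(L) = L (S(L) = L + 0 = L)
(S(w(1)) - 303)**2 = (1**3 - 303)**2 = (1 - 303)**2 = (-302)**2 = 91204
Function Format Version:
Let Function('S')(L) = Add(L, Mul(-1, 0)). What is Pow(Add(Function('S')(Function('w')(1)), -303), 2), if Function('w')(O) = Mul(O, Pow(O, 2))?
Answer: 91204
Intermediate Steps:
Function('w')(O) = Pow(O, 3)
Function('S')(L) = L (Function('S')(L) = Add(L, 0) = L)
Pow(Add(Function('S')(Function('w')(1)), -303), 2) = Pow(Add(Pow(1, 3), -303), 2) = Pow(Add(1, -303), 2) = Pow(-302, 2) = 91204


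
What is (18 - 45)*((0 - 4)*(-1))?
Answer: -108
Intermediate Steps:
(18 - 45)*((0 - 4)*(-1)) = -(-108)*(-1) = -27*4 = -108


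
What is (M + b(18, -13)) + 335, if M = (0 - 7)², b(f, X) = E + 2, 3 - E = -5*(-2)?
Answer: 379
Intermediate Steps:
E = -7 (E = 3 - (-5)*(-2) = 3 - 1*10 = 3 - 10 = -7)
b(f, X) = -5 (b(f, X) = -7 + 2 = -5)
M = 49 (M = (-7)² = 49)
(M + b(18, -13)) + 335 = (49 - 5) + 335 = 44 + 335 = 379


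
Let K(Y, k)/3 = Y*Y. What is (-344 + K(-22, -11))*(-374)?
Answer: -414392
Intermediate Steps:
K(Y, k) = 3*Y**2 (K(Y, k) = 3*(Y*Y) = 3*Y**2)
(-344 + K(-22, -11))*(-374) = (-344 + 3*(-22)**2)*(-374) = (-344 + 3*484)*(-374) = (-344 + 1452)*(-374) = 1108*(-374) = -414392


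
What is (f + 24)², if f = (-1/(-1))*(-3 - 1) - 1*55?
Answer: 1225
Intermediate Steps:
f = -59 (f = -1*(-1)*(-4) - 55 = 1*(-4) - 55 = -4 - 55 = -59)
(f + 24)² = (-59 + 24)² = (-35)² = 1225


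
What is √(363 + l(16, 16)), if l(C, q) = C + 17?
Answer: 6*√11 ≈ 19.900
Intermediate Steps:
l(C, q) = 17 + C
√(363 + l(16, 16)) = √(363 + (17 + 16)) = √(363 + 33) = √396 = 6*√11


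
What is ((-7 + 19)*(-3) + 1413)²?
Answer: 1896129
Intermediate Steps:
((-7 + 19)*(-3) + 1413)² = (12*(-3) + 1413)² = (-36 + 1413)² = 1377² = 1896129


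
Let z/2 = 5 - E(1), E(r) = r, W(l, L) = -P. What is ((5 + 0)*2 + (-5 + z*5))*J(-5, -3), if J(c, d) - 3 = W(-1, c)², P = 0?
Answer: 135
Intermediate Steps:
W(l, L) = 0 (W(l, L) = -1*0 = 0)
J(c, d) = 3 (J(c, d) = 3 + 0² = 3 + 0 = 3)
z = 8 (z = 2*(5 - 1*1) = 2*(5 - 1) = 2*4 = 8)
((5 + 0)*2 + (-5 + z*5))*J(-5, -3) = ((5 + 0)*2 + (-5 + 8*5))*3 = (5*2 + (-5 + 40))*3 = (10 + 35)*3 = 45*3 = 135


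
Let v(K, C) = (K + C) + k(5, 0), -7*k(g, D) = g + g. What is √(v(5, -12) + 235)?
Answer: √11102/7 ≈ 15.052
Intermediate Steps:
k(g, D) = -2*g/7 (k(g, D) = -(g + g)/7 = -2*g/7)
v(K, C) = -10/7 + C + K (v(K, C) = (K + C) - 2/7*5 = (C + K) - 10/7 = -10/7 + C + K)
√(v(5, -12) + 235) = √((-10/7 - 12 + 5) + 235) = √(-59/7 + 235) = √(1586/7) = √11102/7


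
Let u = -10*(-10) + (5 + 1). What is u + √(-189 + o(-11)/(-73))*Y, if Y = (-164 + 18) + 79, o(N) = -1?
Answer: 106 - 134*I*√251777/73 ≈ 106.0 - 921.06*I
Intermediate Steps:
Y = -67 (Y = -146 + 79 = -67)
u = 106 (u = 100 + 6 = 106)
u + √(-189 + o(-11)/(-73))*Y = 106 + √(-189 - 1/(-73))*(-67) = 106 + √(-189 - 1*(-1/73))*(-67) = 106 + √(-189 + 1/73)*(-67) = 106 + √(-13796/73)*(-67) = 106 + (2*I*√251777/73)*(-67) = 106 - 134*I*√251777/73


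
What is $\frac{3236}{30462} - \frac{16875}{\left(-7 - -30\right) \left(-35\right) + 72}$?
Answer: $\frac{258209119}{11164323} \approx 23.128$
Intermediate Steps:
$\frac{3236}{30462} - \frac{16875}{\left(-7 - -30\right) \left(-35\right) + 72} = 3236 \cdot \frac{1}{30462} - \frac{16875}{\left(-7 + 30\right) \left(-35\right) + 72} = \frac{1618}{15231} - \frac{16875}{23 \left(-35\right) + 72} = \frac{1618}{15231} - \frac{16875}{-805 + 72} = \frac{1618}{15231} - \frac{16875}{-733} = \frac{1618}{15231} - - \frac{16875}{733} = \frac{1618}{15231} + \frac{16875}{733} = \frac{258209119}{11164323}$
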